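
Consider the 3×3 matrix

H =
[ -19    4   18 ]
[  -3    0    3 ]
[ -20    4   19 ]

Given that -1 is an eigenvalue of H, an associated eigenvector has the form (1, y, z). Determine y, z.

0, 1

We need (H + 1I)v = 0.
H + 1I = [[-18, 4, 18], [-3, 1, 3], [-20, 4, 20]].
Row 1: (-18)·1 + (4)·y + (18)·z = 0
Row 2: (-3)·1 + (1)·y + (3)·z = 0
Row 3: (-20)·1 + (4)·y + (20)·z = 0
Solving gives y = 0, z = 1.
Check: H·(1, 0, 1) = (-1, 0, -1) = -1·(1, 0, 1).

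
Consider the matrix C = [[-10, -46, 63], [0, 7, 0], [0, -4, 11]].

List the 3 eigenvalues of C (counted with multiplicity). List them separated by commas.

Set up det(sI - C) = 0.
Expanding the 3×3 determinant: p(s) = s^3 - 8s^2 - 103s + 770.
Rational-root test: s = -10 gives p(-10) = 0.
Factor out (s + 10): p(s) = (s + 10)·(s^2 - 18s + 77).
The quadratic factors as (s - 7)·(s - 11).
Eigenvalues: -10, 7, 11.

-10, 7, 11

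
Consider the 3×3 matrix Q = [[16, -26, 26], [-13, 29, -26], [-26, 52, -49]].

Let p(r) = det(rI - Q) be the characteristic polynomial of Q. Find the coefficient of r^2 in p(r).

The coefficient of r^2 of det(rI - Q) is −trace(Q).
trace(Q) = (16) + (29) + (-49) = -4, so the coefficient is 4.

4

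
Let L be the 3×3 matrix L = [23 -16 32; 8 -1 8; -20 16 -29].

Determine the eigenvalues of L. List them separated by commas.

The characteristic polynomial is p(lambda) = det(lambda·I - L).
Expanding along the first row, p(lambda) = lambda^3 + 7·lambda^2 - 21·lambda - 27.
Since p(-1) = 0, lambda = -1 is a root.
Dividing by (lambda + 1) leaves lambda^2 + 6·lambda - 27.
The quadratic factors as (lambda + 9)·(lambda - 3).
Eigenvalues: -9, -1, 3.

-9, -1, 3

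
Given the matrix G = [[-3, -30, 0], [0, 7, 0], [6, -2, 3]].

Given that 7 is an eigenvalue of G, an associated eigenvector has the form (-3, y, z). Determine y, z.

1, -5

We need (G - 7I)v = 0.
G - 7I = [[-10, -30, 0], [0, 0, 0], [6, -2, -4]].
Row 1: (-10)·-3 + (-30)·y + (0)·z = 0
Row 2: (0)·-3 + (0)·y + (0)·z = 0
Row 3: (6)·-3 + (-2)·y + (-4)·z = 0
Solving gives y = 1, z = -5.
Check: G·(-3, 1, -5) = (-21, 7, -35) = 7·(-3, 1, -5).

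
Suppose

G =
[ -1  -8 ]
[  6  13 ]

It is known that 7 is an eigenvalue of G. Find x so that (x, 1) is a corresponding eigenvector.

We need (G - 7I)v = 0.
G - 7I = [[-8, -8], [6, 6]].
Row 1: (-8)·x + (-8)·1 = 0
Row 2: (6)·x + (6)·1 = 0
Solving gives x = -1.
Check: G·(-1, 1) = (-7, 7) = 7·(-1, 1).

-1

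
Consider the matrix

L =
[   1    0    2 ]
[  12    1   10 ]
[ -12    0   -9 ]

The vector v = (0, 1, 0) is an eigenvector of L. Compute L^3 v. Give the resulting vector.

(0, 1, 0)

First find the eigenvalue: Lv = (0, 1, 0) = 1·(0, 1, 0), so λ = 1.
Then L^3 v = λ^3·v = 1^3·(0, 1, 0) = 1·(0, 1, 0) = (0, 1, 0).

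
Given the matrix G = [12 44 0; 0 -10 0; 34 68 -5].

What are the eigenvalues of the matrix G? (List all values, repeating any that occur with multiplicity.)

-10, -5, 12

Compute the characteristic polynomial p(λ) = det(λI - G).
Expanding along the first row, p(λ) = λ^3 + 3λ^2 - 130λ - 600.
Since p(-5) = 0, λ = -5 is a root.
Factor out (λ + 5): p(λ) = (λ + 5)·(λ^2 - 2λ - 120).
The quadratic factors as (λ + 10)·(λ - 12).
Eigenvalues: -10, -5, 12.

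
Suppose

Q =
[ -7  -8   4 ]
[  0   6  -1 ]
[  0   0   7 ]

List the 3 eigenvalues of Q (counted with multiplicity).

-7, 6, 7

Q is upper triangular, so its eigenvalues are the diagonal entries.
Diagonal: -7, 6, 7.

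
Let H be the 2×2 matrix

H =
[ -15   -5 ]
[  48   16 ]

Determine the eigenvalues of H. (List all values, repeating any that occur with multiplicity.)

0, 1

det(H - λI) = (-15 - λ)(16 - λ) - (-5)·(48) = λ^2 - λ.
This factors as λ·(λ - 1) = 0.
Eigenvalues: 0, 1.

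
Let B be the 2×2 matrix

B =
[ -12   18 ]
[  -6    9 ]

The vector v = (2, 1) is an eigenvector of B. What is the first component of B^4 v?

First find the eigenvalue: Bv = (-6, -3) = -3·(2, 1), so λ = -3.
Then B^4 v = λ^4·v = (-3)^4·(2, 1) = 81·(2, 1) = (162, 81).

162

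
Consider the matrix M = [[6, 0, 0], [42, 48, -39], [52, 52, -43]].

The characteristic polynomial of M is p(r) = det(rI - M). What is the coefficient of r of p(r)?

p(r) = r^3 - 11r^2 - 6r + 216.
The coefficient of r is -6.

-6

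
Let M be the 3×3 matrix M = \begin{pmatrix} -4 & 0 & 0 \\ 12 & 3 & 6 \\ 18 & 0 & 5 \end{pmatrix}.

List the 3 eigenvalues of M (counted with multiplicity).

Set up det(λI - M) = 0.
Expanding along the first row, p(λ) = λ^3 - 4λ^2 - 17λ + 60.
Rational-root test: λ = 3 gives p(3) = 0.
Dividing by (λ - 3) leaves λ^2 - λ - 20.
The quadratic factors as (λ + 4)·(λ - 5).
Eigenvalues: -4, 3, 5.

-4, 3, 5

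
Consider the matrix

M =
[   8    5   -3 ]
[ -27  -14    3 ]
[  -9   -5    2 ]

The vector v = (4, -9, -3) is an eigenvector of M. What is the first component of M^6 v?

4

First find the eigenvalue: Mv = (-4, 9, 3) = -1·(4, -9, -3), so λ = -1.
Then M^6 v = λ^6·v = (-1)^6·(4, -9, -3) = 1·(4, -9, -3) = (4, -9, -3).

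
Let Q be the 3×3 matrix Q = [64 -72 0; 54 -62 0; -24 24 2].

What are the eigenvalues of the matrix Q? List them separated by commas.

-8, 2, 10

Compute the characteristic polynomial p(t) = det(tI - Q).
Expanding the 3×3 determinant: p(t) = t^3 - 4t^2 - 76t + 160.
Rational-root test: t = 2 gives p(2) = 0.
Dividing by (t - 2) leaves t^2 - 2t - 80.
The quadratic factors as (t + 8)·(t - 10).
Eigenvalues: -8, 2, 10.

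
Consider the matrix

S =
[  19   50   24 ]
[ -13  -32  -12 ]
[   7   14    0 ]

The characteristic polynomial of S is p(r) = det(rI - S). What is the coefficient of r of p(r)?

p(r) = r^3 + 13r^2 + 42r.
The coefficient of r is 42.

42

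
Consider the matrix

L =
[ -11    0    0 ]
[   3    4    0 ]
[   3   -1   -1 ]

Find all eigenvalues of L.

-11, -1, 4

L is lower triangular, so its eigenvalues are the diagonal entries.
Diagonal: -11, 4, -1.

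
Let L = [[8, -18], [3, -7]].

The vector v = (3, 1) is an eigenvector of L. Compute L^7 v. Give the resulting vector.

First find the eigenvalue: Lv = (6, 2) = 2·(3, 1), so λ = 2.
Then L^7 v = λ^7·v = 2^7·(3, 1) = 128·(3, 1) = (384, 128).

(384, 128)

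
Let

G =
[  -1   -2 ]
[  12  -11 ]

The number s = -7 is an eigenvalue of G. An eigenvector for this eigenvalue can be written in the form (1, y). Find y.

We need (G + 7I)v = 0.
G + 7I = [[6, -2], [12, -4]].
Row 1: (6)·1 + (-2)·y = 0
Row 2: (12)·1 + (-4)·y = 0
Solving gives y = 3.
Check: G·(1, 3) = (-7, -21) = -7·(1, 3).

3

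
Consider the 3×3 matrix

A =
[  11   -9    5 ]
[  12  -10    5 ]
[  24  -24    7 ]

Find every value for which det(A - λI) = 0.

-1, 2, 7

Compute the characteristic polynomial p(λ) = det(λI - A).
Expanding the 3×3 determinant: p(λ) = λ^3 - 8λ^2 + 5λ + 14.
Try λ = 2: p(2) = 0, so 2 is a root.
Factor out (λ - 2): p(λ) = (λ - 2)·(λ^2 - 6λ - 7).
The quadratic factors as (λ + 1)·(λ - 7).
Eigenvalues: -1, 2, 7.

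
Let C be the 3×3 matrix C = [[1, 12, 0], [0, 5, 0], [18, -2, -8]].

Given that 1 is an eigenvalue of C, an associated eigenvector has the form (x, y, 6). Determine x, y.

We need (C - 1I)v = 0.
C - 1I = [[0, 12, 0], [0, 4, 0], [18, -2, -9]].
Row 1: (0)·x + (12)·y + (0)·6 = 0
Row 2: (0)·x + (4)·y + (0)·6 = 0
Row 3: (18)·x + (-2)·y + (-9)·6 = 0
Solving gives x = 3, y = 0.
Check: C·(3, 0, 6) = (3, 0, 6) = 1·(3, 0, 6).

3, 0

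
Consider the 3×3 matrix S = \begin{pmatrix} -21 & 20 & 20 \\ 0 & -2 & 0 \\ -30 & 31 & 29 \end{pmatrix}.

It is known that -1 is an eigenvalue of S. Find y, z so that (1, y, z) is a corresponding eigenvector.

0, 1

We need (S + 1I)v = 0.
S + 1I = [[-20, 20, 20], [0, -1, 0], [-30, 31, 30]].
Row 1: (-20)·1 + (20)·y + (20)·z = 0
Row 2: (0)·1 + (-1)·y + (0)·z = 0
Row 3: (-30)·1 + (31)·y + (30)·z = 0
Solving gives y = 0, z = 1.
Check: S·(1, 0, 1) = (-1, 0, -1) = -1·(1, 0, 1).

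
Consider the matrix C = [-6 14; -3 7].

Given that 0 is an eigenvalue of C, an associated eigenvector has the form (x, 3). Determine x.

7

We need (C)v = 0.
C = [[-6, 14], [-3, 7]].
Row 1: (-6)·x + (14)·3 = 0
Row 2: (-3)·x + (7)·3 = 0
Solving gives x = 7.
Check: C·(7, 3) = (0, 0) = 0·(7, 3).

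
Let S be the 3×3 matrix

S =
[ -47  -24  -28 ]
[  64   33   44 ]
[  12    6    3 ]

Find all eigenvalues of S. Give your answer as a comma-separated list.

The characteristic polynomial is p(r) = det(rI - S).
Expanding the 3×3 determinant: p(r) = r^3 + 11r^2 + 15r - 27.
Try r = 1: p(1) = 0, so 1 is a root.
Factor out (r - 1): p(r) = (r - 1)·(r^2 + 12r + 27).
The quadratic factors as (r + 9)·(r + 3).
Eigenvalues: -9, -3, 1.

-9, -3, 1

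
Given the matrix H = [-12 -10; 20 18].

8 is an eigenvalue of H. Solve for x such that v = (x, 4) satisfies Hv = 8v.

-2

We need (H - 8I)v = 0.
H - 8I = [[-20, -10], [20, 10]].
Row 1: (-20)·x + (-10)·4 = 0
Row 2: (20)·x + (10)·4 = 0
Solving gives x = -2.
Check: H·(-2, 4) = (-16, 32) = 8·(-2, 4).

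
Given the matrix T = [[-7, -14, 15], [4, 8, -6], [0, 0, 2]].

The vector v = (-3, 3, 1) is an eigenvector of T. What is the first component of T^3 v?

First find the eigenvalue: Tv = (-6, 6, 2) = 2·(-3, 3, 1), so λ = 2.
Then T^3 v = λ^3·v = 2^3·(-3, 3, 1) = 8·(-3, 3, 1) = (-24, 24, 8).

-24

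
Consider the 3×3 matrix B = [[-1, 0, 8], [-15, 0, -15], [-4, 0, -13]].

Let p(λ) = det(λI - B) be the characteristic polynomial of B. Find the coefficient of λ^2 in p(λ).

The coefficient of λ^2 of det(λI - B) is −trace(B).
trace(B) = (-1) + (0) + (-13) = -14, so the coefficient is 14.

14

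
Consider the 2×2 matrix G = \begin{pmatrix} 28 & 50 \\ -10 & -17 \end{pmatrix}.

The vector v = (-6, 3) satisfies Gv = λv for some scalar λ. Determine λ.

3

Compute Gv: G·(-6, 3) = (-18, 9).
Since Gv = λv, compare component 1: -18 = λ·-6, so λ = 3.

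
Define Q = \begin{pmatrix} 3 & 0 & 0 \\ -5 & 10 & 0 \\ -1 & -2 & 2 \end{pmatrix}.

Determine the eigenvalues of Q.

Q is lower triangular, so its eigenvalues are the diagonal entries.
Diagonal: 3, 10, 2.

2, 3, 10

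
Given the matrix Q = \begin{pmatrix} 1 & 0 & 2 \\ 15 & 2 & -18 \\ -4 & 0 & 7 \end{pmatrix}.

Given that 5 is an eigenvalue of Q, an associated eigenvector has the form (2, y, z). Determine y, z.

-14, 4

We need (Q - 5I)v = 0.
Q - 5I = [[-4, 0, 2], [15, -3, -18], [-4, 0, 2]].
Row 1: (-4)·2 + (0)·y + (2)·z = 0
Row 2: (15)·2 + (-3)·y + (-18)·z = 0
Row 3: (-4)·2 + (0)·y + (2)·z = 0
Solving gives y = -14, z = 4.
Check: Q·(2, -14, 4) = (10, -70, 20) = 5·(2, -14, 4).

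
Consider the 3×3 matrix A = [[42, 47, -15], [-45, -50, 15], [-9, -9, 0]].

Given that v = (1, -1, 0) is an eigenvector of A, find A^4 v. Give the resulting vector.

First find the eigenvalue: Av = (-5, 5, 0) = -5·(1, -1, 0), so λ = -5.
Then A^4 v = λ^4·v = (-5)^4·(1, -1, 0) = 625·(1, -1, 0) = (625, -625, 0).

(625, -625, 0)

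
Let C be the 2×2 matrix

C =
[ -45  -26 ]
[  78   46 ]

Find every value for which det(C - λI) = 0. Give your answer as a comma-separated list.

det(C - sI) = (-45 - s)(46 - s) - (-26)·(78) = s^2 - s - 42.
This factors as (s + 6)·(s - 7) = 0.
Eigenvalues: -6, 7.

-6, 7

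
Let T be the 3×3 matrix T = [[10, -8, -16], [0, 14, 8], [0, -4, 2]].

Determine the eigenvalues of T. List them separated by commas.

6, 10, 10

Compute the characteristic polynomial p(r) = det(rI - T).
Expanding along the first row, p(r) = r^3 - 26r^2 + 220r - 600.
Since p(6) = 0, r = 6 is a root.
Factor out (r - 6): p(r) = (r - 6)·(r^2 - 20r + 100).
The quadratic factor is (r - 10)^2.
Eigenvalues: 6, 10, 10.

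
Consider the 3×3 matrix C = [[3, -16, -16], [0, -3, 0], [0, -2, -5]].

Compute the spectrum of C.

-5, -3, 3

Compute the characteristic polynomial p(lambda) = det(lambda·I - C).
Expanding along the first row, p(lambda) = lambda^3 + 5·lambda^2 - 9·lambda - 45.
Since p(-3) = 0, lambda = -3 is a root.
Factor out (lambda + 3): p(lambda) = (lambda + 3)·(lambda^2 + 2·lambda - 15).
The quadratic factors as (lambda + 5)·(lambda - 3).
Eigenvalues: -5, -3, 3.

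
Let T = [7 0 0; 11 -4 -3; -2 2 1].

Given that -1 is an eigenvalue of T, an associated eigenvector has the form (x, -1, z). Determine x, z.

0, 1

We need (T + 1I)v = 0.
T + 1I = [[8, 0, 0], [11, -3, -3], [-2, 2, 2]].
Row 1: (8)·x + (0)·-1 + (0)·z = 0
Row 2: (11)·x + (-3)·-1 + (-3)·z = 0
Row 3: (-2)·x + (2)·-1 + (2)·z = 0
Solving gives x = 0, z = 1.
Check: T·(0, -1, 1) = (0, 1, -1) = -1·(0, -1, 1).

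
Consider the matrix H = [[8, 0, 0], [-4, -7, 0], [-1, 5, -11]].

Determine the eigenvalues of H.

-11, -7, 8

H is lower triangular, so its eigenvalues are the diagonal entries.
Diagonal: 8, -7, -11.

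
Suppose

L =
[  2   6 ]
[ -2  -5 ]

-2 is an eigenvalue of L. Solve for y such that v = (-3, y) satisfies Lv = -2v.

2

We need (L + 2I)v = 0.
L + 2I = [[4, 6], [-2, -3]].
Row 1: (4)·-3 + (6)·y = 0
Row 2: (-2)·-3 + (-3)·y = 0
Solving gives y = 2.
Check: L·(-3, 2) = (6, -4) = -2·(-3, 2).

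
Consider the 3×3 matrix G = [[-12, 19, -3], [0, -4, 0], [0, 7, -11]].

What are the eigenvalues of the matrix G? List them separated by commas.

Set up det(μI - G) = 0.
Cofactor expansion gives p(μ) = μ^3 + 27μ^2 + 224μ + 528.
Rational-root test: μ = -4 gives p(-4) = 0.
Factor out (μ + 4): p(μ) = (μ + 4)·(μ^2 + 23μ + 132).
The quadratic factors as (μ + 12)·(μ + 11).
Eigenvalues: -12, -11, -4.

-12, -11, -4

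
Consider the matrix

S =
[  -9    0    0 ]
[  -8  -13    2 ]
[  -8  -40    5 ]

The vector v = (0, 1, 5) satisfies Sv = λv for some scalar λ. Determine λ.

Compute Sv: S·(0, 1, 5) = (0, -3, -15).
Since Sv = λv, compare component 2: -3 = λ·1, so λ = -3.

-3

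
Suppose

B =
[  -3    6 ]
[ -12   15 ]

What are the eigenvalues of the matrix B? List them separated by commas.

3, 9

det(B - tI) = (-3 - t)(15 - t) - (6)·(-12) = t^2 - 12t + 27.
This factors as (t - 3)·(t - 9) = 0.
Eigenvalues: 3, 9.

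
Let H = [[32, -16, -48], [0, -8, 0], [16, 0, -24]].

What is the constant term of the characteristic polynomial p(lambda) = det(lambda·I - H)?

p(0) = det(0·I − H) = det(−H) = (−1)^3·det(H).
det(H) = 0, so p(0) = 0.

0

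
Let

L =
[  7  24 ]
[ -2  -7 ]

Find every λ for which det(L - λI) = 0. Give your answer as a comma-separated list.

det(L - λI) = (7 - λ)(-7 - λ) - (24)·(-2) = λ^2 - 1.
This factors as (λ + 1)·(λ - 1) = 0.
Eigenvalues: -1, 1.

-1, 1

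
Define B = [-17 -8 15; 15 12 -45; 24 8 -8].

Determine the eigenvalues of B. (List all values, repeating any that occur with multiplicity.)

-12, -8, 7

Compute the characteristic polynomial p(lambda) = det(lambda·I - B).
Expanding along the first row, p(lambda) = lambda^3 + 13·lambda^2 - 44·lambda - 672.
Try lambda = -8: p(-8) = 0, so -8 is a root.
Factor out (lambda + 8): p(lambda) = (lambda + 8)·(lambda^2 + 5·lambda - 84).
The quadratic factors as (lambda + 12)·(lambda - 7).
Eigenvalues: -12, -8, 7.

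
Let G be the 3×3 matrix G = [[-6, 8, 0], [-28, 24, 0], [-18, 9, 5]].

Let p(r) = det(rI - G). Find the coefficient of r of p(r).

170

p(r) = r^3 - 23r^2 + 170r - 400.
The coefficient of r is 170.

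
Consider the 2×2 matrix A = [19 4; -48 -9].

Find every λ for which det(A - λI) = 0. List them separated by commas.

det(A - rI) = (19 - r)(-9 - r) - (4)·(-48) = r^2 - 10r + 21.
This factors as (r - 3)·(r - 7) = 0.
Eigenvalues: 3, 7.

3, 7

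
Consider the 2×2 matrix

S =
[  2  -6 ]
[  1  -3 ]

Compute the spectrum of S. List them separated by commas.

-1, 0

det(S - lambda·I) = (2 - lambda)(-3 - lambda) - (-6)·(1) = lambda^2 + lambda.
This factors as (lambda + 1)·lambda = 0.
Eigenvalues: -1, 0.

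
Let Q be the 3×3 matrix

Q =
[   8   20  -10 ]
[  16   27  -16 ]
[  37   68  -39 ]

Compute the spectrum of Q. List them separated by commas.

Set up det(rI - Q) = 0.
Cofactor expansion gives p(r) = r^3 + 4r^2 - 11r - 30.
Since p(-5) = 0, r = -5 is a root.
Factor out (r + 5): p(r) = (r + 5)·(r^2 - r - 6).
The quadratic factors as (r + 2)·(r - 3).
Eigenvalues: -5, -2, 3.

-5, -2, 3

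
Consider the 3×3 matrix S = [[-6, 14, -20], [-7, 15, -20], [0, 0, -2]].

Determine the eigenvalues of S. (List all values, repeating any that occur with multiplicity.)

-2, 1, 8

Compute the characteristic polynomial p(r) = det(rI - S).
Expanding the 3×3 determinant: p(r) = r^3 - 7r^2 - 10r + 16.
Try r = -2: p(-2) = 0, so -2 is a root.
Factor out (r + 2): p(r) = (r + 2)·(r^2 - 9r + 8).
The quadratic factors as (r - 1)·(r - 8).
Eigenvalues: -2, 1, 8.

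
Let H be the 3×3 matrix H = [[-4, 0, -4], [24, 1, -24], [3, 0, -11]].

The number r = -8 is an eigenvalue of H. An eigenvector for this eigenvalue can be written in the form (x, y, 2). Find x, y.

We need (H + 8I)v = 0.
H + 8I = [[4, 0, -4], [24, 9, -24], [3, 0, -3]].
Row 1: (4)·x + (0)·y + (-4)·2 = 0
Row 2: (24)·x + (9)·y + (-24)·2 = 0
Row 3: (3)·x + (0)·y + (-3)·2 = 0
Solving gives x = 2, y = 0.
Check: H·(2, 0, 2) = (-16, 0, -16) = -8·(2, 0, 2).

2, 0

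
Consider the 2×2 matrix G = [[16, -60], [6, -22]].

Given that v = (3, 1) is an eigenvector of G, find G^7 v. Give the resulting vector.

First find the eigenvalue: Gv = (-12, -4) = -4·(3, 1), so λ = -4.
Then G^7 v = λ^7·v = (-4)^7·(3, 1) = -16384·(3, 1) = (-49152, -16384).

(-49152, -16384)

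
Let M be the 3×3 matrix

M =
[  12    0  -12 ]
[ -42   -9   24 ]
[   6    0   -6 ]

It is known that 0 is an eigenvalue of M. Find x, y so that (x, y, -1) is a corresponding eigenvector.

-1, 2

We need (M)v = 0.
M = [[12, 0, -12], [-42, -9, 24], [6, 0, -6]].
Row 1: (12)·x + (0)·y + (-12)·-1 = 0
Row 2: (-42)·x + (-9)·y + (24)·-1 = 0
Row 3: (6)·x + (0)·y + (-6)·-1 = 0
Solving gives x = -1, y = 2.
Check: M·(-1, 2, -1) = (0, 0, 0) = 0·(-1, 2, -1).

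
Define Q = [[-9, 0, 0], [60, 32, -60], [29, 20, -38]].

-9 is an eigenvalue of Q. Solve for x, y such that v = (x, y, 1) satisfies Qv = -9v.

1, 0

We need (Q + 9I)v = 0.
Q + 9I = [[0, 0, 0], [60, 41, -60], [29, 20, -29]].
Row 1: (0)·x + (0)·y + (0)·1 = 0
Row 2: (60)·x + (41)·y + (-60)·1 = 0
Row 3: (29)·x + (20)·y + (-29)·1 = 0
Solving gives x = 1, y = 0.
Check: Q·(1, 0, 1) = (-9, 0, -9) = -9·(1, 0, 1).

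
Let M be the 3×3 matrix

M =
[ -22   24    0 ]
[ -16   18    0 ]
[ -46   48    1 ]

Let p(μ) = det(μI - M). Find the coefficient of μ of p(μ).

-16

p(μ) = μ^3 + 3μ^2 - 16μ + 12.
The coefficient of μ is -16.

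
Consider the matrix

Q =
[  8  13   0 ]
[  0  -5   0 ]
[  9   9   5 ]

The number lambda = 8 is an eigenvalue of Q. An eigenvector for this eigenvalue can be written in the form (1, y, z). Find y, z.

We need (Q - 8I)v = 0.
Q - 8I = [[0, 13, 0], [0, -13, 0], [9, 9, -3]].
Row 1: (0)·1 + (13)·y + (0)·z = 0
Row 2: (0)·1 + (-13)·y + (0)·z = 0
Row 3: (9)·1 + (9)·y + (-3)·z = 0
Solving gives y = 0, z = 3.
Check: Q·(1, 0, 3) = (8, 0, 24) = 8·(1, 0, 3).

0, 3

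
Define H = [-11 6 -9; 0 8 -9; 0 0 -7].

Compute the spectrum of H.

H is upper triangular, so its eigenvalues are the diagonal entries.
Diagonal: -11, 8, -7.

-11, -7, 8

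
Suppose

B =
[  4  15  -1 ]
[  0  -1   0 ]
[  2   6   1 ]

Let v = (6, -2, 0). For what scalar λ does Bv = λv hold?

-1

Compute Bv: B·(6, -2, 0) = (-6, 2, 0).
Since Bv = λv, compare component 1: -6 = λ·6, so λ = -1.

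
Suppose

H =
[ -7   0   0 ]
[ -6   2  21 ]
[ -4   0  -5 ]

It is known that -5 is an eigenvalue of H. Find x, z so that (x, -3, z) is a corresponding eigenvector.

0, 1

We need (H + 5I)v = 0.
H + 5I = [[-2, 0, 0], [-6, 7, 21], [-4, 0, 0]].
Row 1: (-2)·x + (0)·-3 + (0)·z = 0
Row 2: (-6)·x + (7)·-3 + (21)·z = 0
Row 3: (-4)·x + (0)·-3 + (0)·z = 0
Solving gives x = 0, z = 1.
Check: H·(0, -3, 1) = (0, 15, -5) = -5·(0, -3, 1).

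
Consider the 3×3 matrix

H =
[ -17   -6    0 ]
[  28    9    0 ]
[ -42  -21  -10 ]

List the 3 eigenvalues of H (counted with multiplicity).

The characteristic polynomial is p(λ) = det(λI - H).
Cofactor expansion gives p(λ) = λ^3 + 18λ^2 + 95λ + 150.
Rational-root test: λ = -3 gives p(-3) = 0.
Dividing by (λ + 3) leaves λ^2 + 15λ + 50.
The quadratic factors as (λ + 10)·(λ + 5).
Eigenvalues: -10, -5, -3.

-10, -5, -3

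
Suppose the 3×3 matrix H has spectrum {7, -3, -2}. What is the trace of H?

2

trace(H) is the sum of the eigenvalues: (7) + (-3) + (-2) = 2.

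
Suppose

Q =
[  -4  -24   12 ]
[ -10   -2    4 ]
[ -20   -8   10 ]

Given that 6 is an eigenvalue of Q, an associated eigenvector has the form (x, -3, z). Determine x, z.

0, -6

We need (Q - 6I)v = 0.
Q - 6I = [[-10, -24, 12], [-10, -8, 4], [-20, -8, 4]].
Row 1: (-10)·x + (-24)·-3 + (12)·z = 0
Row 2: (-10)·x + (-8)·-3 + (4)·z = 0
Row 3: (-20)·x + (-8)·-3 + (4)·z = 0
Solving gives x = 0, z = -6.
Check: Q·(0, -3, -6) = (0, -18, -36) = 6·(0, -3, -6).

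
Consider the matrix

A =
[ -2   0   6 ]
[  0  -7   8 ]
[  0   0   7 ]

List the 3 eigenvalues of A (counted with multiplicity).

-7, -2, 7

A is upper triangular, so its eigenvalues are the diagonal entries.
Diagonal: -2, -7, 7.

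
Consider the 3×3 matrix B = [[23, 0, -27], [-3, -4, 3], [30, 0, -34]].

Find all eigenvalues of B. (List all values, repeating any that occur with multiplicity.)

The characteristic polynomial is p(lambda) = det(lambda·I - B).
Expanding the 3×3 determinant: p(lambda) = lambda^3 + 15·lambda^2 + 72·lambda + 112.
Rational-root test: lambda = -4 gives p(-4) = 0.
Factor out (lambda + 4): p(lambda) = (lambda + 4)·(lambda^2 + 11·lambda + 28).
The quadratic factors as (lambda + 7)·(lambda + 4).
Eigenvalues: -7, -4, -4.

-7, -4, -4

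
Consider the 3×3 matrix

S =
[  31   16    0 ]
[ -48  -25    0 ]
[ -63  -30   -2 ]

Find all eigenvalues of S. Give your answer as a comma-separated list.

-2, -1, 7

The characteristic polynomial is p(s) = det(sI - S).
Expanding along the first row, p(s) = s^3 - 4s^2 - 19s - 14.
Rational-root test: s = -1 gives p(-1) = 0.
Dividing by (s + 1) leaves s^2 - 5s - 14.
The quadratic factors as (s + 2)·(s - 7).
Eigenvalues: -2, -1, 7.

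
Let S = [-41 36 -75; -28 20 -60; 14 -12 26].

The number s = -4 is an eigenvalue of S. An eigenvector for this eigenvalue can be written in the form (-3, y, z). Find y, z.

-1, 1

We need (S + 4I)v = 0.
S + 4I = [[-37, 36, -75], [-28, 24, -60], [14, -12, 30]].
Row 1: (-37)·-3 + (36)·y + (-75)·z = 0
Row 2: (-28)·-3 + (24)·y + (-60)·z = 0
Row 3: (14)·-3 + (-12)·y + (30)·z = 0
Solving gives y = -1, z = 1.
Check: S·(-3, -1, 1) = (12, 4, -4) = -4·(-3, -1, 1).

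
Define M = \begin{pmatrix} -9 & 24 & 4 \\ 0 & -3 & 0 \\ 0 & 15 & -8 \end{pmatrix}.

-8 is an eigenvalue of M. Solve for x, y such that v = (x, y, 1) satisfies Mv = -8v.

We need (M + 8I)v = 0.
M + 8I = [[-1, 24, 4], [0, 5, 0], [0, 15, 0]].
Row 1: (-1)·x + (24)·y + (4)·1 = 0
Row 2: (0)·x + (5)·y + (0)·1 = 0
Row 3: (0)·x + (15)·y + (0)·1 = 0
Solving gives x = 4, y = 0.
Check: M·(4, 0, 1) = (-32, 0, -8) = -8·(4, 0, 1).

4, 0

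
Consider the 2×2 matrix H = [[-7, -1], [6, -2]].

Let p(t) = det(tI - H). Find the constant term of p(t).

p(t) = t^2 + 9t + 20.
The constant term is 20.

20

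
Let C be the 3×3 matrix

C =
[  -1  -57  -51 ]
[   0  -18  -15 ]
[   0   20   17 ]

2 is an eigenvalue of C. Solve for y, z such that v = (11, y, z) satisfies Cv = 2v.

We need (C - 2I)v = 0.
C - 2I = [[-3, -57, -51], [0, -20, -15], [0, 20, 15]].
Row 1: (-3)·11 + (-57)·y + (-51)·z = 0
Row 2: (0)·11 + (-20)·y + (-15)·z = 0
Row 3: (0)·11 + (20)·y + (15)·z = 0
Solving gives y = 3, z = -4.
Check: C·(11, 3, -4) = (22, 6, -8) = 2·(11, 3, -4).

3, -4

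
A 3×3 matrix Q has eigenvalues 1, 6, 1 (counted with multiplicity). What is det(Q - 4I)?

18

If Q has eigenvalues 1, 6, 1, then Q - 4I has eigenvalues -3, 2, -3.
det(Q - 4I) = (-3) · (2) · (-3) = 18.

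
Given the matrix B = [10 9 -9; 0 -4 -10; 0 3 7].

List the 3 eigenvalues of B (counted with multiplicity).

1, 2, 10

The characteristic polynomial is p(t) = det(tI - B).
Expanding along the first row, p(t) = t^3 - 13t^2 + 32t - 20.
Since p(2) = 0, t = 2 is a root.
Factor out (t - 2): p(t) = (t - 2)·(t^2 - 11t + 10).
The quadratic factors as (t - 1)·(t - 10).
Eigenvalues: 1, 2, 10.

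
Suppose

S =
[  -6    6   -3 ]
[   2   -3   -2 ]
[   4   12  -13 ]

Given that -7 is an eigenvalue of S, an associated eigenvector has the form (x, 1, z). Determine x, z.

We need (S + 7I)v = 0.
S + 7I = [[1, 6, -3], [2, 4, -2], [4, 12, -6]].
Row 1: (1)·x + (6)·1 + (-3)·z = 0
Row 2: (2)·x + (4)·1 + (-2)·z = 0
Row 3: (4)·x + (12)·1 + (-6)·z = 0
Solving gives x = 0, z = 2.
Check: S·(0, 1, 2) = (0, -7, -14) = -7·(0, 1, 2).

0, 2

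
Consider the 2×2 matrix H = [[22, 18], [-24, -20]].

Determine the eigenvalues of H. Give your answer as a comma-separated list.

-2, 4

det(H - tI) = (22 - t)(-20 - t) - (18)·(-24) = t^2 - 2t - 8.
This factors as (t + 2)·(t - 4) = 0.
Eigenvalues: -2, 4.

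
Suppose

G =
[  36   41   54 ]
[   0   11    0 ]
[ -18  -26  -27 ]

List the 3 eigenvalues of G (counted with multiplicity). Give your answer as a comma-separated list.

Compute the characteristic polynomial p(r) = det(rI - G).
Expanding the 3×3 determinant: p(r) = r^3 - 20r^2 + 99r.
Try r = 9: p(9) = 0, so 9 is a root.
Factor out (r - 9): p(r) = (r - 9)·(r^2 - 11r).
The quadratic factors as r·(r - 11).
Eigenvalues: 0, 9, 11.

0, 9, 11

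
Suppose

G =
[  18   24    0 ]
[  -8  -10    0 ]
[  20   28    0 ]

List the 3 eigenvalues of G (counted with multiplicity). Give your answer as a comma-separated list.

0, 2, 6

Set up det(sI - G) = 0.
Cofactor expansion gives p(s) = s^3 - 8s^2 + 12s.
Try s = 0: p(0) = 0, so 0 is a root.
Dividing by s leaves s^2 - 8s + 12.
The quadratic factors as (s - 2)·(s - 6).
Eigenvalues: 0, 2, 6.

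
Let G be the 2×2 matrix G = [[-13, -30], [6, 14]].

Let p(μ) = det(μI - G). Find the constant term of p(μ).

-2

p(μ) = μ^2 - μ - 2.
The constant term is -2.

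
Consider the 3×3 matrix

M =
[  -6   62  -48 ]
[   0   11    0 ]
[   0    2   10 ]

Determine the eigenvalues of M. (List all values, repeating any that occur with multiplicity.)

The characteristic polynomial is p(s) = det(sI - M).
Cofactor expansion gives p(s) = s^3 - 15s^2 - 16s + 660.
Since p(-6) = 0, s = -6 is a root.
Dividing by (s + 6) leaves s^2 - 21s + 110.
The quadratic factors as (s - 10)·(s - 11).
Eigenvalues: -6, 10, 11.

-6, 10, 11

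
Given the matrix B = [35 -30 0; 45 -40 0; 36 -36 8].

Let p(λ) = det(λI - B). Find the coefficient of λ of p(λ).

-90

p(λ) = λ^3 - 3λ^2 - 90λ + 400.
The coefficient of λ is -90.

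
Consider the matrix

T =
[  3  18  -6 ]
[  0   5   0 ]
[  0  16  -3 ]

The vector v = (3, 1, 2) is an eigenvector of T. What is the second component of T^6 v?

First find the eigenvalue: Tv = (15, 5, 10) = 5·(3, 1, 2), so λ = 5.
Then T^6 v = λ^6·v = 5^6·(3, 1, 2) = 15625·(3, 1, 2) = (46875, 15625, 31250).

15625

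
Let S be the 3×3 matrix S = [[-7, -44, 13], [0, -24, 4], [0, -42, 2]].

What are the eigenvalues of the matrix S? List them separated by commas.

-12, -10, -7

Set up det(λI - S) = 0.
Expanding along the first row, p(λ) = λ^3 + 29λ^2 + 274λ + 840.
Rational-root test: λ = -7 gives p(-7) = 0.
Factor out (λ + 7): p(λ) = (λ + 7)·(λ^2 + 22λ + 120).
The quadratic factors as (λ + 12)·(λ + 10).
Eigenvalues: -12, -10, -7.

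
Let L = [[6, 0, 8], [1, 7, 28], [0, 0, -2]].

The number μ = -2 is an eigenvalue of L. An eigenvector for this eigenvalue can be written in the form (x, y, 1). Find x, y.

-1, -3

We need (L + 2I)v = 0.
L + 2I = [[8, 0, 8], [1, 9, 28], [0, 0, 0]].
Row 1: (8)·x + (0)·y + (8)·1 = 0
Row 2: (1)·x + (9)·y + (28)·1 = 0
Row 3: (0)·x + (0)·y + (0)·1 = 0
Solving gives x = -1, y = -3.
Check: L·(-1, -3, 1) = (2, 6, -2) = -2·(-1, -3, 1).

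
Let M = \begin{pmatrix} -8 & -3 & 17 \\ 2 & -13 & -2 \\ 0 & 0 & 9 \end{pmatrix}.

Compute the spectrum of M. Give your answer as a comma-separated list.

-11, -10, 9

Compute the characteristic polynomial p(t) = det(tI - M).
Cofactor expansion gives p(t) = t^3 + 12t^2 - 79t - 990.
Rational-root test: t = 9 gives p(9) = 0.
Dividing by (t - 9) leaves t^2 + 21t + 110.
The quadratic factors as (t + 11)·(t + 10).
Eigenvalues: -11, -10, 9.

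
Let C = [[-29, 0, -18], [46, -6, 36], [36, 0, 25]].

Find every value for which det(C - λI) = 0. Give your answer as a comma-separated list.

-11, -6, 7

The characteristic polynomial is p(t) = det(tI - C).
Expanding along the first row, p(t) = t^3 + 10t^2 - 53t - 462.
Try t = 7: p(7) = 0, so 7 is a root.
Dividing by (t - 7) leaves t^2 + 17t + 66.
The quadratic factors as (t + 11)·(t + 6).
Eigenvalues: -11, -6, 7.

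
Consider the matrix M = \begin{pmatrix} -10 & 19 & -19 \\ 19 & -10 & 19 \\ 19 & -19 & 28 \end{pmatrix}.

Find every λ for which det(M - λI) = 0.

Set up det(sI - M) = 0.
Expanding along the first row, p(s) = s^3 - 8s^2 - 99s + 810.
Rational-root test: s = -10 gives p(-10) = 0.
Factor out (s + 10): p(s) = (s + 10)·(s^2 - 18s + 81).
The quadratic factor is (s - 9)^2.
Eigenvalues: -10, 9, 9.

-10, 9, 9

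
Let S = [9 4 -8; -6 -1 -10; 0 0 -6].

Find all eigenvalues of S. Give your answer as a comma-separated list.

Compute the characteristic polynomial p(r) = det(rI - S).
Cofactor expansion gives p(r) = r^3 - 2r^2 - 33r + 90.
Try r = -6: p(-6) = 0, so -6 is a root.
Factor out (r + 6): p(r) = (r + 6)·(r^2 - 8r + 15).
The quadratic factors as (r - 3)·(r - 5).
Eigenvalues: -6, 3, 5.

-6, 3, 5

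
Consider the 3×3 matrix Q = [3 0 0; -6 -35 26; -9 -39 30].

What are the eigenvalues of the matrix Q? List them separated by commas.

-9, 3, 4

Set up det(sI - Q) = 0.
Expanding along the first row, p(s) = s^3 + 2s^2 - 51s + 108.
Since p(4) = 0, s = 4 is a root.
Dividing by (s - 4) leaves s^2 + 6s - 27.
The quadratic factors as (s + 9)·(s - 3).
Eigenvalues: -9, 3, 4.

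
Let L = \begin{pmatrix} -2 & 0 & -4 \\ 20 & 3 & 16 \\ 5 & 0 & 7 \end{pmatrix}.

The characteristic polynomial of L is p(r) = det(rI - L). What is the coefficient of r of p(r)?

p(r) = r^3 - 8r^2 + 21r - 18.
The coefficient of r is 21.

21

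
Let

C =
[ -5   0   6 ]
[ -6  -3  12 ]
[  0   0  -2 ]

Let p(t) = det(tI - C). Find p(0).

p(0) = det(0·I − C) = det(−C) = (−1)^3·det(C).
det(C) = -30, so p(0) = 30.

30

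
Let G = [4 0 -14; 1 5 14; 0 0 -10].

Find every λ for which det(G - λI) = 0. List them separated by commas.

Compute the characteristic polynomial p(λ) = det(λI - G).
Cofactor expansion gives p(λ) = λ^3 + λ^2 - 70λ + 200.
Rational-root test: λ = 4 gives p(4) = 0.
Factor out (λ - 4): p(λ) = (λ - 4)·(λ^2 + 5λ - 50).
The quadratic factors as (λ + 10)·(λ - 5).
Eigenvalues: -10, 4, 5.

-10, 4, 5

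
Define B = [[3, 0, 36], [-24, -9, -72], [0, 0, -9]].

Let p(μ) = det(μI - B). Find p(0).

p(0) = det(0·I − B) = det(−B) = (−1)^3·det(B).
det(B) = 243, so p(0) = -243.

-243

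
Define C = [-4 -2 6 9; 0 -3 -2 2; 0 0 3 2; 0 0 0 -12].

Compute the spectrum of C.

C is upper triangular, so its eigenvalues are the diagonal entries.
Diagonal: -4, -3, 3, -12.

-12, -4, -3, 3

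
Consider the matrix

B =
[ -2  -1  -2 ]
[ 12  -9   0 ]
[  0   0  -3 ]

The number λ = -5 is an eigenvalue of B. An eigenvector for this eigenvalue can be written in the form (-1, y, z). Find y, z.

We need (B + 5I)v = 0.
B + 5I = [[3, -1, -2], [12, -4, 0], [0, 0, 2]].
Row 1: (3)·-1 + (-1)·y + (-2)·z = 0
Row 2: (12)·-1 + (-4)·y + (0)·z = 0
Row 3: (0)·-1 + (0)·y + (2)·z = 0
Solving gives y = -3, z = 0.
Check: B·(-1, -3, 0) = (5, 15, 0) = -5·(-1, -3, 0).

-3, 0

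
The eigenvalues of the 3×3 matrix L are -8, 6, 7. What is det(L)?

det(L) is the product of the eigenvalues: (-8) · (6) · (7) = -336.

-336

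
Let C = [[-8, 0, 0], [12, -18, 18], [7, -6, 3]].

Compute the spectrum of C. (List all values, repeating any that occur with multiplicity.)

Set up det(μI - C) = 0.
Cofactor expansion gives p(μ) = μ^3 + 23μ^2 + 174μ + 432.
Try μ = -6: p(-6) = 0, so -6 is a root.
Factor out (μ + 6): p(μ) = (μ + 6)·(μ^2 + 17μ + 72).
The quadratic factors as (μ + 9)·(μ + 8).
Eigenvalues: -9, -8, -6.

-9, -8, -6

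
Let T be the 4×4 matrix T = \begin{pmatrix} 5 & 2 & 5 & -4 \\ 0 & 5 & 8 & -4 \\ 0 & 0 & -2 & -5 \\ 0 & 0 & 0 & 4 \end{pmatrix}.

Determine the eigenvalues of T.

T is upper triangular, so its eigenvalues are the diagonal entries.
Diagonal: 5, 5, -2, 4.

-2, 4, 5, 5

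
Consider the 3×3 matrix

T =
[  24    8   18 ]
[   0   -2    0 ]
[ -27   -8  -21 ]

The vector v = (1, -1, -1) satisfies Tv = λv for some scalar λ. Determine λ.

Compute Tv: T·(1, -1, -1) = (-2, 2, 2).
Since Tv = λv, compare component 1: -2 = λ·1, so λ = -2.

-2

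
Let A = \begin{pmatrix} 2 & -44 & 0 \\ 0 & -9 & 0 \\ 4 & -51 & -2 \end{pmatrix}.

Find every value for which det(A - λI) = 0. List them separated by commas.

The characteristic polynomial is p(μ) = det(μI - A).
Expanding along the first row, p(μ) = μ^3 + 9μ^2 - 4μ - 36.
Since p(-2) = 0, μ = -2 is a root.
Factor out (μ + 2): p(μ) = (μ + 2)·(μ^2 + 7μ - 18).
The quadratic factors as (μ + 9)·(μ - 2).
Eigenvalues: -9, -2, 2.

-9, -2, 2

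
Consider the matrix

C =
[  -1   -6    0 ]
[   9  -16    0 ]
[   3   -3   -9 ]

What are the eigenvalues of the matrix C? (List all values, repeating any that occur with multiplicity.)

Set up det(μI - C) = 0.
Cofactor expansion gives p(μ) = μ^3 + 26μ^2 + 223μ + 630.
Since p(-10) = 0, μ = -10 is a root.
Factor out (μ + 10): p(μ) = (μ + 10)·(μ^2 + 16μ + 63).
The quadratic factors as (μ + 9)·(μ + 7).
Eigenvalues: -10, -9, -7.

-10, -9, -7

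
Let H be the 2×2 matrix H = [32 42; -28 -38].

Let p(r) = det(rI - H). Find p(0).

-40

p(0) = det(0·I − H) = det(−H) = (−1)^2·det(H).
det(H) = -40, so p(0) = -40.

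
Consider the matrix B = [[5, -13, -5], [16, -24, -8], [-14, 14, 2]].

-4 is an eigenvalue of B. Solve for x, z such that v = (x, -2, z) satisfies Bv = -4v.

1, 7

We need (B + 4I)v = 0.
B + 4I = [[9, -13, -5], [16, -20, -8], [-14, 14, 6]].
Row 1: (9)·x + (-13)·-2 + (-5)·z = 0
Row 2: (16)·x + (-20)·-2 + (-8)·z = 0
Row 3: (-14)·x + (14)·-2 + (6)·z = 0
Solving gives x = 1, z = 7.
Check: B·(1, -2, 7) = (-4, 8, -28) = -4·(1, -2, 7).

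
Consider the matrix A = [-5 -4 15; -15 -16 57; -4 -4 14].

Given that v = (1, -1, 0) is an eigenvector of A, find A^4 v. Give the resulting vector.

(1, -1, 0)

First find the eigenvalue: Av = (-1, 1, 0) = -1·(1, -1, 0), so λ = -1.
Then A^4 v = λ^4·v = (-1)^4·(1, -1, 0) = 1·(1, -1, 0) = (1, -1, 0).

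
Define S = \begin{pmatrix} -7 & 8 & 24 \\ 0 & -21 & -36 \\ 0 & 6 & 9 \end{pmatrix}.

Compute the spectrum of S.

-9, -7, -3

Compute the characteristic polynomial p(t) = det(tI - S).
Cofactor expansion gives p(t) = t^3 + 19t^2 + 111t + 189.
Rational-root test: t = -3 gives p(-3) = 0.
Factor out (t + 3): p(t) = (t + 3)·(t^2 + 16t + 63).
The quadratic factors as (t + 9)·(t + 7).
Eigenvalues: -9, -7, -3.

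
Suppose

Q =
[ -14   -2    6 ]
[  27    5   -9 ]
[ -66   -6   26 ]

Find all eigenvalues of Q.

Compute the characteristic polynomial p(t) = det(tI - Q).
Cofactor expansion gives p(t) = t^3 - 17t^2 + 92t - 160.
Try t = 4: p(4) = 0, so 4 is a root.
Factor out (t - 4): p(t) = (t - 4)·(t^2 - 13t + 40).
The quadratic factors as (t - 5)·(t - 8).
Eigenvalues: 4, 5, 8.

4, 5, 8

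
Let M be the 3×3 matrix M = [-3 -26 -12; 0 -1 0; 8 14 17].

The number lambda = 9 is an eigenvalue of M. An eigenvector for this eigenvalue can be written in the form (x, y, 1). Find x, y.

-1, 0

We need (M - 9I)v = 0.
M - 9I = [[-12, -26, -12], [0, -10, 0], [8, 14, 8]].
Row 1: (-12)·x + (-26)·y + (-12)·1 = 0
Row 2: (0)·x + (-10)·y + (0)·1 = 0
Row 3: (8)·x + (14)·y + (8)·1 = 0
Solving gives x = -1, y = 0.
Check: M·(-1, 0, 1) = (-9, 0, 9) = 9·(-1, 0, 1).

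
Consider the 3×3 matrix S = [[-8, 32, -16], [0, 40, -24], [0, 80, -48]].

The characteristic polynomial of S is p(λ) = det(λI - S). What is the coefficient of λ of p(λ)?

p(λ) = λ^3 + 16λ^2 + 64λ.
The coefficient of λ is 64.

64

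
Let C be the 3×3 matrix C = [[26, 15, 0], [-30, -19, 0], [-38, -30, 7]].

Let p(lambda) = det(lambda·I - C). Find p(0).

p(0) = det(0·I − C) = det(−C) = (−1)^3·det(C).
det(C) = -308, so p(0) = 308.

308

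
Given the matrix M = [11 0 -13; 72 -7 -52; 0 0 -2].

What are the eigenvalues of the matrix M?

-7, -2, 11

The characteristic polynomial is p(λ) = det(λI - M).
Expanding the 3×3 determinant: p(λ) = λ^3 - 2λ^2 - 85λ - 154.
Since p(-7) = 0, λ = -7 is a root.
Dividing by (λ + 7) leaves λ^2 - 9λ - 22.
The quadratic factors as (λ + 2)·(λ - 11).
Eigenvalues: -7, -2, 11.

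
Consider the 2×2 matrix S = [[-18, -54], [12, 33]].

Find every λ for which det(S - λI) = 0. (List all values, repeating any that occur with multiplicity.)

6, 9

det(S - λI) = (-18 - λ)(33 - λ) - (-54)·(12) = λ^2 - 15λ + 54.
This factors as (λ - 6)·(λ - 9) = 0.
Eigenvalues: 6, 9.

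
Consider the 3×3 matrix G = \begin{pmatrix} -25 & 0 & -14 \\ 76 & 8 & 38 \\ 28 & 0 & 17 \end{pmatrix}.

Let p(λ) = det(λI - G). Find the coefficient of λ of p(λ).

p(λ) = λ^3 - 97λ + 264.
The coefficient of λ is -97.

-97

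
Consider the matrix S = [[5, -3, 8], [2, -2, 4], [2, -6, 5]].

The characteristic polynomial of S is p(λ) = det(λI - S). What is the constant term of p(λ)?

p(λ) = λ^3 - 8λ^2 + 19λ - 12.
The constant term is -12.

-12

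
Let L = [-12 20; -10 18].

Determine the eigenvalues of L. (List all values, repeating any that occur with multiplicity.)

-2, 8

det(L - rI) = (-12 - r)(18 - r) - (20)·(-10) = r^2 - 6r - 16.
This factors as (r + 2)·(r - 8) = 0.
Eigenvalues: -2, 8.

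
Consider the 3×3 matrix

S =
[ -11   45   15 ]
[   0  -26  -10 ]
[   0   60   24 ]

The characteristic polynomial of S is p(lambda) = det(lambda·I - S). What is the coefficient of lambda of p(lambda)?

p(lambda) = lambda^3 + 13·lambda^2 - 2·lambda - 264.
The coefficient of lambda is -2.

-2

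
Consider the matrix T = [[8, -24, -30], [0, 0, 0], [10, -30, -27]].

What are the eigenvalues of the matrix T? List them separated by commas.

Compute the characteristic polynomial p(t) = det(tI - T).
Cofactor expansion gives p(t) = t^3 + 19t^2 + 84t.
Try t = -7: p(-7) = 0, so -7 is a root.
Factor out (t + 7): p(t) = (t + 7)·(t^2 + 12t).
The quadratic factors as (t + 12)·t.
Eigenvalues: -12, -7, 0.

-12, -7, 0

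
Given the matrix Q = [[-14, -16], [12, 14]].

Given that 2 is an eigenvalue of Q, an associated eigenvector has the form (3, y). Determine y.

We need (Q - 2I)v = 0.
Q - 2I = [[-16, -16], [12, 12]].
Row 1: (-16)·3 + (-16)·y = 0
Row 2: (12)·3 + (12)·y = 0
Solving gives y = -3.
Check: Q·(3, -3) = (6, -6) = 2·(3, -3).

-3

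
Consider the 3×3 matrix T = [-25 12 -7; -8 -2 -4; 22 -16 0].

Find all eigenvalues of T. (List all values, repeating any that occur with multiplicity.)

Set up det(λI - T) = 0.
Cofactor expansion gives p(λ) = λ^3 + 27λ^2 + 236λ + 660.
Since p(-6) = 0, λ = -6 is a root.
Factor out (λ + 6): p(λ) = (λ + 6)·(λ^2 + 21λ + 110).
The quadratic factors as (λ + 11)·(λ + 10).
Eigenvalues: -11, -10, -6.

-11, -10, -6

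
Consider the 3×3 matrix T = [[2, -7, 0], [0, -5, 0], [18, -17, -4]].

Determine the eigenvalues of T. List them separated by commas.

-5, -4, 2

Compute the characteristic polynomial p(r) = det(rI - T).
Expanding along the first row, p(r) = r^3 + 7r^2 + 2r - 40.
Try r = 2: p(2) = 0, so 2 is a root.
Factor out (r - 2): p(r) = (r - 2)·(r^2 + 9r + 20).
The quadratic factors as (r + 5)·(r + 4).
Eigenvalues: -5, -4, 2.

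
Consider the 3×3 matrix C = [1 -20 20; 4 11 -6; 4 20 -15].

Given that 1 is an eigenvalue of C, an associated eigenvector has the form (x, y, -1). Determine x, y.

1, -1

We need (C - 1I)v = 0.
C - 1I = [[0, -20, 20], [4, 10, -6], [4, 20, -16]].
Row 1: (0)·x + (-20)·y + (20)·-1 = 0
Row 2: (4)·x + (10)·y + (-6)·-1 = 0
Row 3: (4)·x + (20)·y + (-16)·-1 = 0
Solving gives x = 1, y = -1.
Check: C·(1, -1, -1) = (1, -1, -1) = 1·(1, -1, -1).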